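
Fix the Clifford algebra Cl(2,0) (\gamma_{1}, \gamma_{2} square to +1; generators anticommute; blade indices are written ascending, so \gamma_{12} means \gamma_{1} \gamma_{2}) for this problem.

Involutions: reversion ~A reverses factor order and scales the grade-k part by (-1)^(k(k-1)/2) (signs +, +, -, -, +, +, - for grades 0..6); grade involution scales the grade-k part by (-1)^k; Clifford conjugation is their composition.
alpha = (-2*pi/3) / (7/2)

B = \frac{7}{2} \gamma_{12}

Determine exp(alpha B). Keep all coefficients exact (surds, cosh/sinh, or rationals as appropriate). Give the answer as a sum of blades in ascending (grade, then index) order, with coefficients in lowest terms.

B^2 = (\frac{7}{2})^2*(\gamma_{12})^2 = \frac{49}{4}*(-1) = -\frac{49}{4} (a basis 2-blade squares to minus the product of its generators' squares).
B^2 = -\frac{49}{4} — since the square is negative, the closed form is circular: l = \frac{7}{2}, alpha*l = - \frac{2 \pi}{3}, so exp(alpha B) = cos(- \frac{2 \pi}{3}) + (sin(- \frac{2 \pi}{3})/(\frac{7}{2}))*B = - \frac{1}{2} + (- \frac{\sqrt{3}}{7})*B.
Answer: - \frac{1}{2} - \frac{\sqrt{3}}{2} \gamma_{12}


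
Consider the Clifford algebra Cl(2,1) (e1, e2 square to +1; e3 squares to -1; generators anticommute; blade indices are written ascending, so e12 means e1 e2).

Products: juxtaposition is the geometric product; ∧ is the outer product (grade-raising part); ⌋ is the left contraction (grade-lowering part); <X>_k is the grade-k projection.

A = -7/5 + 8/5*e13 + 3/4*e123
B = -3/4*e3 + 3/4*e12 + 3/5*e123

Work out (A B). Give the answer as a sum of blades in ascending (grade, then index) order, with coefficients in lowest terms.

step 1: 9/20 + 6/5*e1 - 24/25*e2 + 39/80*e3 - 39/80*e12 + 6/5*e23 - 21/25*e123
Answer: 9/20 + 6/5*e1 - 24/25*e2 + 39/80*e3 - 39/80*e12 + 6/5*e23 - 21/25*e123


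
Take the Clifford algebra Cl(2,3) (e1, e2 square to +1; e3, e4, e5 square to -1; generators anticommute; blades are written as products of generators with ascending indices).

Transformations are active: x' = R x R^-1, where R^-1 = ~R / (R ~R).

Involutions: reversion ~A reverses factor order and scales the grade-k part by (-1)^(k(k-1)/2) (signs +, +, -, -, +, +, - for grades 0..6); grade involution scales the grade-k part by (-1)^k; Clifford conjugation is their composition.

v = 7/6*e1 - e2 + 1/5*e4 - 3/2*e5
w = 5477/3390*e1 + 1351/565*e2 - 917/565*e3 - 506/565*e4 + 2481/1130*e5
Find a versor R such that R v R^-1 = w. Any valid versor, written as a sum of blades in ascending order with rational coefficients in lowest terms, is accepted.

Reasoning: v^2 = w^2 = 16/225 since conjugation preserves the quadratic form; R = v + w = 1572/565*e1 + 786/565*e2 - 917/565*e3 - 393/565*e4 + 393/565*e5 is then valid when invertible, keeping its own part and reversing (v - w)/2.
Answer: 1572/565*e1 + 786/565*e2 - 917/565*e3 - 393/565*e4 + 393/565*e5


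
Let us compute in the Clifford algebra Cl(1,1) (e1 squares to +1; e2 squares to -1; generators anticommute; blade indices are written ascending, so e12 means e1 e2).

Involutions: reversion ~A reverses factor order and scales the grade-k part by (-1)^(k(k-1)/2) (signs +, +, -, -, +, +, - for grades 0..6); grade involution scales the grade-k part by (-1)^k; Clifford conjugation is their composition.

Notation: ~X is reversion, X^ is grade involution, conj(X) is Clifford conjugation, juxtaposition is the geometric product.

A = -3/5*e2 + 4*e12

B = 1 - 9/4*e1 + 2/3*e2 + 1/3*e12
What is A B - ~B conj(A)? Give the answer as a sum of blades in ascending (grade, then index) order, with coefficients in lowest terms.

first term: 26/15 - 43/15*e1 + 42/5*e2 + 53/20*e12
second term: 14/15 - 37/15*e1 + 48/5*e2 - 107/20*e12
Answer: 4/5 - 2/5*e1 - 6/5*e2 + 8*e12


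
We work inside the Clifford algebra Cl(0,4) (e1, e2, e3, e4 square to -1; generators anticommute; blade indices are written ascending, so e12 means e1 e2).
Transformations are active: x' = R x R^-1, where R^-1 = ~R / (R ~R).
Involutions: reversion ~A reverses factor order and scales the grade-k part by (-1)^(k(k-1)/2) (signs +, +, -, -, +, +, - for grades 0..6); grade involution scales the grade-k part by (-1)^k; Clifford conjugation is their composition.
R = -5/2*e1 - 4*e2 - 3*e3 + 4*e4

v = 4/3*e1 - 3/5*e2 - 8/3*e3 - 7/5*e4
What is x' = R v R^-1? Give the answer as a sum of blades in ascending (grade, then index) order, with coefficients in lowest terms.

~R = -5/2*e1 - 4*e2 - 3*e3 + 4*e4, and R ~R = -189/4, so R^-1 = ~R / (-189/4).
R v = -22/15 + 41/6*e12 + 32/3*e13 - 11/6*e14 + 133/15*e23 + 8*e24 + 223/15*e34
Answer: -844/567*e1 + 997/2835*e2 + 2344/945*e3 + 4673/2835*e4


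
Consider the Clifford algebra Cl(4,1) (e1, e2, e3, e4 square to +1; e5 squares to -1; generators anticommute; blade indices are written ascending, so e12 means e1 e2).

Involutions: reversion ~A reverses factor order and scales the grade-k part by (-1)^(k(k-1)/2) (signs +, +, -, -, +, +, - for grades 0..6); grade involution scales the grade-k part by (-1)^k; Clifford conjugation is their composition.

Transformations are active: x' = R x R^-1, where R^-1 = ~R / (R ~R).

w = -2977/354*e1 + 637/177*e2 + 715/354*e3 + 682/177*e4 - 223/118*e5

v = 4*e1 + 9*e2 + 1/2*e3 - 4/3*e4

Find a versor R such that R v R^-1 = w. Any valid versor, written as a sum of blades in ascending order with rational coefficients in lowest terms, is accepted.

Key observation: q(v) = q(w) = 3565/36 (sandwiches preserve the norm), so R = v + w = -1561/354*e1 + 2230/177*e2 + 446/177*e3 + 446/177*e4 - 223/118*e5 works whenever it is invertible — the component of v along it is kept and (v - w)/2 reverses, sending v to w.
Answer: -1561/354*e1 + 2230/177*e2 + 446/177*e3 + 446/177*e4 - 223/118*e5


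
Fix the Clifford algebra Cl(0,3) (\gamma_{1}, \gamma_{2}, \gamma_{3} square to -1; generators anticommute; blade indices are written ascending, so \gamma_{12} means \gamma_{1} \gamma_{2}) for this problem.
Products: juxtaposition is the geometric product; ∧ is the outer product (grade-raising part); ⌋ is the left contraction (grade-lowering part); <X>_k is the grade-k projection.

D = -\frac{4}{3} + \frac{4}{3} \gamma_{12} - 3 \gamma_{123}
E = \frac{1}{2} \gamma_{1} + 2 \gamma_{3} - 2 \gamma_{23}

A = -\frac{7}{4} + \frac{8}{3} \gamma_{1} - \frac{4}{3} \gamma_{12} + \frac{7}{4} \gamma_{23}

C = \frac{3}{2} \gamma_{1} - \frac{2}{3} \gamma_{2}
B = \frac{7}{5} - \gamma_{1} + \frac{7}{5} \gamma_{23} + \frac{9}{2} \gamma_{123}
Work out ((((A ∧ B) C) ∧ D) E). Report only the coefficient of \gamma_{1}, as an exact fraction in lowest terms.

step 1: -\frac{49}{20} + \frac{329}{60} \gamma_{1} - \frac{28}{15} \gamma_{12} - \frac{707}{120} \gamma_{123}
step 2: -\frac{329}{40} - \frac{1771}{360} \gamma_{1} - \frac{7}{6} \gamma_{2} - \frac{329}{90} \gamma_{12} + \frac{707}{180} \gamma_{13} + \frac{707}{80} \gamma_{23}
step 3: \frac{329}{30} + \frac{1771}{270} \gamma_{1} + \frac{14}{9} \gamma_{2} - \frac{329}{54} \gamma_{12} - \frac{707}{135} \gamma_{13} - \frac{707}{60} \gamma_{23} + \frac{987}{40} \gamma_{123}
step 4: -\frac{14497}{540} + \frac{17633}{270} \gamma_{1} + \frac{11081}{540} \gamma_{2} + \frac{1211}{54} \gamma_{3} - \frac{21413}{540} \gamma_{12} + \frac{14}{15} \gamma_{13} - \frac{4487}{144} \gamma_{23} - \frac{33691}{1080} \gamma_{123}
Answer: \frac{17633}{270}


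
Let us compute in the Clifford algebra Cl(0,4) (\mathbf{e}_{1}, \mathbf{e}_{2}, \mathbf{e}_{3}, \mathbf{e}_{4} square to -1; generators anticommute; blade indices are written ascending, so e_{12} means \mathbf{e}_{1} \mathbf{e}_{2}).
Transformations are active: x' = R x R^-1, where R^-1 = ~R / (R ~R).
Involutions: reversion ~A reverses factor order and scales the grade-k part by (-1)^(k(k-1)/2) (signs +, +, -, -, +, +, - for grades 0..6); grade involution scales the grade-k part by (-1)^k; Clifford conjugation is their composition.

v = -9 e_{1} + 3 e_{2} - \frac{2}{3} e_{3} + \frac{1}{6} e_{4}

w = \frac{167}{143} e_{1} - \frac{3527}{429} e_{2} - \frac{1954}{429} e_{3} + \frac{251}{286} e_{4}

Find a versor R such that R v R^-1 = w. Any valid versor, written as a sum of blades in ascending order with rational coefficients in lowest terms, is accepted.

Key observation: q(v) = q(w) = -\frac{3257}{36} (sandwiches preserve the norm), so R = v + w = -\frac{1120}{143} e_{1} - \frac{2240}{429} e_{2} - \frac{2240}{429} e_{3} + \frac{448}{429} e_{4} works whenever it is invertible — the component of v along it is kept and (v - w)/2 reverses, sending v to w.
Answer: -\frac{1120}{143} e_{1} - \frac{2240}{429} e_{2} - \frac{2240}{429} e_{3} + \frac{448}{429} e_{4}


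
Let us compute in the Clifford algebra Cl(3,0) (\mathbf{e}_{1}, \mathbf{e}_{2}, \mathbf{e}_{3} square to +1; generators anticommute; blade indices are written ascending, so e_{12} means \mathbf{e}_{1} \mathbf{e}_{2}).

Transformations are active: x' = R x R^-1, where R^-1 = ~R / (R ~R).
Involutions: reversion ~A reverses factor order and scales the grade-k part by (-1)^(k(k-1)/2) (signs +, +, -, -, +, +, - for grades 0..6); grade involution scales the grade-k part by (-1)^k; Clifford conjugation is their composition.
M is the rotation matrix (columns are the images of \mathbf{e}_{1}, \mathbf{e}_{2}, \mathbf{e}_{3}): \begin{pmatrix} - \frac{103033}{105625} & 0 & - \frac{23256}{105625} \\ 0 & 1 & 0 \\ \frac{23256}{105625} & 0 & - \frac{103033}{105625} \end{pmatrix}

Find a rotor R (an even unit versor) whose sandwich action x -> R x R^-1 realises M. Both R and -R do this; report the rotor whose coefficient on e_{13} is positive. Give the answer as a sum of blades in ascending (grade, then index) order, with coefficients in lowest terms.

Method: write R = a + b12*e_{12} + b13*e_{13} + b23*e_{23} with a^2 + b12^2 + b13^2 + b23^2 = 1 (so R^-1 = ~R). Expanding the columns R e_j ~R gives tr M = 4a^2 - 1 and, from the antisymmetric part, M21 - M12 = -4a*b12, M13 - M31 = 4a*b13, M32 - M23 = -4a*b23.
Here tr M = -\frac{100441}{105625}, so a^2 = (1 + tr M)/4 = \frac{1296}{105625} and a = ±\frac{36}{325}. Taking a = \frac{36}{325}: M21 - M12 = 0, M13 - M31 = -\frac{46512}{105625}, M32 - M23 = 0, giving b12 = 0, b13 = -\frac{323}{325}, b23 = 0, i.e. R = \frac{36}{325} - \frac{323}{325} e_{13}.
Its e_{13} coefficient is negative, so report the other preimage -R.
Answer: -\frac{36}{325} + \frac{323}{325} e_{13}. Why the constraint matters: R and -R act identically through the sandwich — M has trace -\frac{100441}{105625} either way — so only the sign condition on e_{13} picks one of the two preimages.


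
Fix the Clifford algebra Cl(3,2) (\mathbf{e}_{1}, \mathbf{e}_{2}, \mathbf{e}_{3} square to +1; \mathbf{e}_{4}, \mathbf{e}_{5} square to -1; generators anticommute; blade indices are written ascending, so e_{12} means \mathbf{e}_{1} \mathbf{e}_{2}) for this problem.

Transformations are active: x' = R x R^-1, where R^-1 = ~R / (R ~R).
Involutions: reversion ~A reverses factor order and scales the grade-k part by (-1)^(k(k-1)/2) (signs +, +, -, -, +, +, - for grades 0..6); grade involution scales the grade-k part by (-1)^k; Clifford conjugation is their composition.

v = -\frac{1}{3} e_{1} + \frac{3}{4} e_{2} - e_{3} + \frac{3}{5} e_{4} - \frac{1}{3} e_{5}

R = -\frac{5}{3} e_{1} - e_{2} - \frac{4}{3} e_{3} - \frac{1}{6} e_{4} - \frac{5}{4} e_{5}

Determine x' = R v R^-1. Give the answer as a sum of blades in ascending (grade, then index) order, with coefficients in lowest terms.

~R = -\frac{5}{3} e_{1} - e_{2} - \frac{4}{3} e_{3} - \frac{1}{6} e_{4} - \frac{5}{4} e_{5}, and R ~R = \frac{571}{144}, so R^-1 = ~R / (\frac{571}{144}).
R v = \frac{37}{45} - \frac{19}{12} e_{12} + \frac{11}{9} e_{13} - \frac{19}{18} e_{14} + \frac{5}{36} e_{15} + 2 e_{23} - \frac{19}{40} e_{24} + \frac{61}{48} e_{25} - \frac{29}{30} e_{34} - \frac{29}{36} e_{35} + \frac{29}{36} e_{45}
Answer: -\frac{613}{1713} e_{1} - \frac{13301}{11420} e_{2} + \frac{3829}{8565} e_{3} - \frac{5731}{8565} e_{4} - \frac{317}{1713} e_{5}


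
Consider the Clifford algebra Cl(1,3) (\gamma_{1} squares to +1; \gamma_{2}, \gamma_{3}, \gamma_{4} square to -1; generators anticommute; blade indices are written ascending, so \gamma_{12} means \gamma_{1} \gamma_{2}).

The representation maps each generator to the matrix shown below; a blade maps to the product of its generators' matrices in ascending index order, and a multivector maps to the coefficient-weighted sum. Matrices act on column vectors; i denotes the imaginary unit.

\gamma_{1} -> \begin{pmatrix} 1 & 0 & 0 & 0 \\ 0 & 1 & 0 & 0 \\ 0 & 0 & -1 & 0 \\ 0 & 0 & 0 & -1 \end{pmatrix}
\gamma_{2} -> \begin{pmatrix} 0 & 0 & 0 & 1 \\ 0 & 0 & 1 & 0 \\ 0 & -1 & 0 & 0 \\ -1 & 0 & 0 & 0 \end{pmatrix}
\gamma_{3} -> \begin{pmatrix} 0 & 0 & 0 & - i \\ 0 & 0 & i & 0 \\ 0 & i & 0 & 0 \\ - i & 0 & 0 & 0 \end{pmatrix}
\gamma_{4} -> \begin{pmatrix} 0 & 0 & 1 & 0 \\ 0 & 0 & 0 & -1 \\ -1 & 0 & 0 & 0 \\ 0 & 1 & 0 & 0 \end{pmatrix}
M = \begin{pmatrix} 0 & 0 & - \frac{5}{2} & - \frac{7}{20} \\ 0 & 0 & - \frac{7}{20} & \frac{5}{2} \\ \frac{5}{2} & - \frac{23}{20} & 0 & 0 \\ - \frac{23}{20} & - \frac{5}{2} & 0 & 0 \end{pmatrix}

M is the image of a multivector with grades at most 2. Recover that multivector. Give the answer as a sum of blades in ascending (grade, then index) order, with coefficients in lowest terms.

Method: the blade images are trace-orthogonal — tr(rho(e_A) rho(e_B)^-1) = 4 if A = B and 0 otherwise — and rho(e_A)^-1 = (e_A)^2 * rho(e_A) with (e_A)^2 = +1 or -1, so the coefficient of e_A in the preimage is (e_A)^2 * tr(M rho(e_A))/4.
Nonzero projections over blades of grade <= 2: \gamma_{2}: (\gamma_{2})^2 = -1, tr(M rho(\gamma_{2})) = - \frac{8}{5}, coefficient \frac{2}{5}; \gamma_{4}: (\gamma_{4})^2 = -1, tr(M rho(\gamma_{4})) = 10, coefficient -\frac{5}{2}; \gamma_{12}: (\gamma_{12})^2 = +1, tr(M rho(\gamma_{12})) = -3, coefficient -\frac{3}{4}. Every other blade of grade <= 2 projects to 0.
Answer: \frac{2}{5} \gamma_{2} - \frac{5}{2} \gamma_{4} - \frac{3}{4} \gamma_{12}


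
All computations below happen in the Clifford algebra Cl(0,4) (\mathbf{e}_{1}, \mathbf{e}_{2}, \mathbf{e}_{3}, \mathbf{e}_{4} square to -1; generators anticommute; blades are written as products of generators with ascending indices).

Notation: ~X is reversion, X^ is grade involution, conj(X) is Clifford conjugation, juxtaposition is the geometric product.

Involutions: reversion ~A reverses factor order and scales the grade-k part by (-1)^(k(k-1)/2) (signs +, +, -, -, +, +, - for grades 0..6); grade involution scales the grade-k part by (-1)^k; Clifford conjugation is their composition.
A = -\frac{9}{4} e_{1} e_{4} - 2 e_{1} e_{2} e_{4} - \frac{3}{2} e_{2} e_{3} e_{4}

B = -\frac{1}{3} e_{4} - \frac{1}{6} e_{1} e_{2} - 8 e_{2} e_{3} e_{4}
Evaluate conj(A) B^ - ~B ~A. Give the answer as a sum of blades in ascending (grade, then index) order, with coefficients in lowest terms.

first term: -12 - \frac{3}{4} e_{1} - \frac{1}{3} e_{4} + \frac{2}{3} e_{1} e_{2} - 16 e_{1} e_{3} + \frac{1}{2} e_{2} e_{3} + \frac{3}{8} e_{2} e_{4} - 18 e_{1} e_{2} e_{3} + \frac{1}{4} e_{1} e_{3} e_{4}
second term: 12 - \frac{3}{4} e_{1} - \frac{1}{3} e_{4} + \frac{2}{3} e_{1} e_{2} - 16 e_{1} e_{3} + \frac{1}{2} e_{2} e_{3} + \frac{3}{8} e_{2} e_{4} + 18 e_{1} e_{2} e_{3} - \frac{1}{4} e_{1} e_{3} e_{4}
Answer: -24 - 36 e_{1} e_{2} e_{3} + \frac{1}{2} e_{1} e_{3} e_{4}


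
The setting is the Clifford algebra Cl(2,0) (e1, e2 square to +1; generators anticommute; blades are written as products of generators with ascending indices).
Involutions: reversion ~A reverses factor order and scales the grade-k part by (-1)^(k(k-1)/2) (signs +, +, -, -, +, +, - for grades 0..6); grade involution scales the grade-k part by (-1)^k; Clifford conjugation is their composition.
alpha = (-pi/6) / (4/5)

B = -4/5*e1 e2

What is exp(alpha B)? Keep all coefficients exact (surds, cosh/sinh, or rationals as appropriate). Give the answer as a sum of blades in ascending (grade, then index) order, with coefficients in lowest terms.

B^2 = (-4/5)^2*(e1 e2)^2 = 16/25*(-1) = -16/25 (a basis 2-blade squares to minus the product of its generators' squares).
B^2 = -16/25 — since the square is negative, the closed form is circular: l = 4/5, alpha*l = -pi/6, so exp(alpha B) = cos(-pi/6) + (sin(-pi/6)/(4/5))*B = sqrt(3)/2 + (-5/8)*B.
Answer: sqrt(3)/2 + 1/2*e1 e2


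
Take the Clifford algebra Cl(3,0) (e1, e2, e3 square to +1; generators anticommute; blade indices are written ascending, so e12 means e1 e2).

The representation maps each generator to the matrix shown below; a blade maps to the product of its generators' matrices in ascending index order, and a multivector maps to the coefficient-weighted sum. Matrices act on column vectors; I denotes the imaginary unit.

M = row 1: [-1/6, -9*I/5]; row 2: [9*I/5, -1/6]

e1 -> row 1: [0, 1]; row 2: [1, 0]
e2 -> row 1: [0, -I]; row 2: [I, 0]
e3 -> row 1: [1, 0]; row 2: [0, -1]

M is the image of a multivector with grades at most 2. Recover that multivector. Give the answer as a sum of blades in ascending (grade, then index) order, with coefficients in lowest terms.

Method: 1, rho(e1), rho(e2), rho(e3) form a trace-orthogonal basis of the 2x2 complex matrices (tr(X Y) = 2 if X = Y, else 0), so M = m0*1 + m1*rho(e1) + m2*rho(e2) + m3*rho(e3) with m0 = tr(M)/2 = -1/6, m1 = tr(M rho(e1))/2 = 0, m2 = tr(M rho(e2))/2 = 9/5, m3 = tr(M rho(e3))/2 = 0.
Multiplying table entries, the bivector images are rho(e12) = I*rho(e3), rho(e13) = -I*rho(e2), rho(e23) = I*rho(e1); with real blade coefficients the real parts of m0..m3 are the coefficients of 1, e1, e2, e3 and the imaginary parts give the bivectors (e23: Im m1, e13: -Im m2, e12: Im m3).
Answer: -1/6 + 9/5*e2


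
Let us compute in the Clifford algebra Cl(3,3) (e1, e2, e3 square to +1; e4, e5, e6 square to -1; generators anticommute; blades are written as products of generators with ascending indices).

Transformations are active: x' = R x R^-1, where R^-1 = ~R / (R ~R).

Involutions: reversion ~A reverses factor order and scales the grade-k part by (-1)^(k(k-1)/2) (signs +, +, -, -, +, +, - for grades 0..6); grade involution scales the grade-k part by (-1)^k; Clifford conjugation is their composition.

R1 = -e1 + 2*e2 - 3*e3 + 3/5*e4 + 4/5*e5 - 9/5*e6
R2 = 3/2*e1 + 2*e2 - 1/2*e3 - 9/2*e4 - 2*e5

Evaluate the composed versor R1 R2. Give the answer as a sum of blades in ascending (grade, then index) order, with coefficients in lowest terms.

Distribute over the terms of R2 (each basis-blade product reordered to ascending indices, repeated generators contracted through their squares):
R1 (3/2*e1) = -3/2 - 3*e1 e2 + 9/2*e1 e3 - 9/10*e1 e4 - 6/5*e1 e5 + 27/10*e1 e6
R1 (2*e2) = 4 - 2*e1 e2 + 6*e2 e3 - 6/5*e2 e4 - 8/5*e2 e5 + 18/5*e2 e6
R1 (-1/2*e3) = 3/2 + 1/2*e1 e3 - e2 e3 + 3/10*e3 e4 + 2/5*e3 e5 - 9/10*e3 e6
R1 (-9/2*e4) = 27/10 + 9/2*e1 e4 - 9*e2 e4 + 27/2*e3 e4 + 18/5*e4 e5 - 81/10*e4 e6
R1 (-2*e5) = 8/5 + 2*e1 e5 - 4*e2 e5 + 6*e3 e5 - 6/5*e4 e5 - 18/5*e5 e6
Summing the partial products and collecting blades:
Answer: 83/10 - 5*e1 e2 + 5*e1 e3 + 18/5*e1 e4 + 4/5*e1 e5 + 27/10*e1 e6 + 5*e2 e3 - 51/5*e2 e4 - 28/5*e2 e5 + 18/5*e2 e6 + 69/5*e3 e4 + 32/5*e3 e5 - 9/10*e3 e6 + 12/5*e4 e5 - 81/10*e4 e6 - 18/5*e5 e6


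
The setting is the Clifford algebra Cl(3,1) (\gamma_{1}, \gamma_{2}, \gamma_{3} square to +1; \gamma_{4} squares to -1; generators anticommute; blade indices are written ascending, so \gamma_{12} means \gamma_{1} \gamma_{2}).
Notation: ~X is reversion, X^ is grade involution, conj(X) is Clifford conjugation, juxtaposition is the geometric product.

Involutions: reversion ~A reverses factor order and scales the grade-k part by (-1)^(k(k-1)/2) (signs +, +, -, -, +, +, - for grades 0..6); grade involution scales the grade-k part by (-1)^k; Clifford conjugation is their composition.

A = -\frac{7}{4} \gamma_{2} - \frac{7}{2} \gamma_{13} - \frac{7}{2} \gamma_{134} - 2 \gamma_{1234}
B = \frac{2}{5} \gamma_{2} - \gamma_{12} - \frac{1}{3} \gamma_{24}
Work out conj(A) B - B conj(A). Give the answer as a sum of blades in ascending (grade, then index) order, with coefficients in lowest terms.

first term: \frac{7}{10} + \frac{7}{4} \gamma_{1} - \frac{7}{12} \gamma_{4} - \frac{2}{3} \gamma_{13} - \frac{7}{2} \gamma_{23} - 2 \gamma_{34} - \frac{77}{30} \gamma_{123} - \frac{4}{5} \gamma_{134} + \frac{7}{2} \gamma_{234} - \frac{7}{30} \gamma_{1234}
second term: \frac{7}{10} - \frac{7}{4} \gamma_{1} + \frac{7}{12} \gamma_{4} - \frac{2}{3} \gamma_{13} + \frac{7}{2} \gamma_{23} - 2 \gamma_{34} - \frac{7}{30} \gamma_{123} + \frac{4}{5} \gamma_{134} - \frac{7}{2} \gamma_{234} + \frac{77}{30} \gamma_{1234}
Answer: \frac{7}{2} \gamma_{1} - \frac{7}{6} \gamma_{4} - 7 \gamma_{23} - \frac{7}{3} \gamma_{123} - \frac{8}{5} \gamma_{134} + 7 \gamma_{234} - \frac{14}{5} \gamma_{1234}


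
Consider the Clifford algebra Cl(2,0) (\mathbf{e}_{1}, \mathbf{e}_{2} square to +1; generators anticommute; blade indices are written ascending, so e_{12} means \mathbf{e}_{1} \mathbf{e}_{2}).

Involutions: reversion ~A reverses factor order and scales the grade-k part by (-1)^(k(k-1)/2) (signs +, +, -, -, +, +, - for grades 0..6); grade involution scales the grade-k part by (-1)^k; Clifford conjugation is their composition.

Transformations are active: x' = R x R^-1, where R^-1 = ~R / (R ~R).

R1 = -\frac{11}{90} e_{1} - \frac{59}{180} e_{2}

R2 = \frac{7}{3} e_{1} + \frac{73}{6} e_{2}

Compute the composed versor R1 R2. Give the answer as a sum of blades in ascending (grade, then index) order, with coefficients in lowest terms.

Distribute over the terms of R1 (each basis-blade product reordered to ascending indices, repeated generators contracted through their squares):
(-\frac{11}{90} e_{1}) R2 = -\frac{77}{270} - \frac{803}{540} e_{12}
(-\frac{59}{180} e_{2}) R2 = -\frac{4307}{1080} + \frac{413}{540} e_{12}
Summing the partial products and collecting blades:
Answer: -\frac{923}{216} - \frac{13}{18} e_{12}


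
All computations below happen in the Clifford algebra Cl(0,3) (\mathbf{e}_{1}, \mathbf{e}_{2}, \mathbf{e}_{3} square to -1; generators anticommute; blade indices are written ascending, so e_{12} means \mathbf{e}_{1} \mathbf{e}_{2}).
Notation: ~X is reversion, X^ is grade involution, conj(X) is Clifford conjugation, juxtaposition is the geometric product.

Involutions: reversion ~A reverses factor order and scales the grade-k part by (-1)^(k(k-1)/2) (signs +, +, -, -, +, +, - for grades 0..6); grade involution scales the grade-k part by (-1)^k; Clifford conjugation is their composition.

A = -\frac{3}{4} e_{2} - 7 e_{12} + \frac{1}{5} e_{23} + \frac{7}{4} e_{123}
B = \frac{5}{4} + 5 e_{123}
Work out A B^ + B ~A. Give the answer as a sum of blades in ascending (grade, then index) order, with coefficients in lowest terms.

first term: -\frac{35}{4} + e_{1} - \frac{15}{16} e_{2} - 35 e_{3} - \frac{35}{4} e_{12} + \frac{15}{4} e_{13} + \frac{1}{4} e_{23} + \frac{35}{16} e_{123}
second term: -\frac{35}{4} + e_{1} - \frac{15}{16} e_{2} - 35 e_{3} + \frac{35}{4} e_{12} - \frac{15}{4} e_{13} - \frac{1}{4} e_{23} - \frac{35}{16} e_{123}
Answer: -\frac{35}{2} + 2 e_{1} - \frac{15}{8} e_{2} - 70 e_{3}


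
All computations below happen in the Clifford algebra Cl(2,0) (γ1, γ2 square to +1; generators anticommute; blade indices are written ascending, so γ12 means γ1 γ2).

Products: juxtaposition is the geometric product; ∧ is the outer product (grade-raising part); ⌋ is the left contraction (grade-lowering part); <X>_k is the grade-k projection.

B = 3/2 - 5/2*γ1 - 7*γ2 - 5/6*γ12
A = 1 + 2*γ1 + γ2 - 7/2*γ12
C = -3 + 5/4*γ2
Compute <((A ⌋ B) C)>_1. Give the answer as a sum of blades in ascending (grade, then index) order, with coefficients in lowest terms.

step 1: -161/12 - 5/3*γ1 - 26/3*γ2 - 5/6*γ12
step 2: 353/12 + 95/24*γ1 + 443/48*γ2 + 5/12*γ12
step 3: 95/24*γ1 + 443/48*γ2
Answer: 95/24*γ1 + 443/48*γ2


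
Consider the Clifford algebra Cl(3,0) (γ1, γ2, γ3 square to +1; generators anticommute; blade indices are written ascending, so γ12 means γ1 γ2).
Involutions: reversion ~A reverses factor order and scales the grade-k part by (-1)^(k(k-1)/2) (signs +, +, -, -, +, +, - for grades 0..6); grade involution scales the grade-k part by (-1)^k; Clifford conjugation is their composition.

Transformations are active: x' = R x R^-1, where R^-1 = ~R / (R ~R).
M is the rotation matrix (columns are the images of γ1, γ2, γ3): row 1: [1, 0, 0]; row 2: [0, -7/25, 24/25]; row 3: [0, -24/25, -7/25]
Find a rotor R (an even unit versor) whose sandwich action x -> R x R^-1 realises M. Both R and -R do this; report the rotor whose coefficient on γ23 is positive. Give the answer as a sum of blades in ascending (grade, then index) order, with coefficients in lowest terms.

Method: write R = a + b12*γ12 + b13*γ13 + b23*γ23 with a^2 + b12^2 + b13^2 + b23^2 = 1 (so R^-1 = ~R). Expanding the columns R e_j ~R gives tr M = 4a^2 - 1 and, from the antisymmetric part, M21 - M12 = -4a*b12, M13 - M31 = 4a*b13, M32 - M23 = -4a*b23.
Here tr M = 11/25, so a^2 = (1 + tr M)/4 = 9/25 and a = ±3/5. Taking a = 3/5: M21 - M12 = 0, M13 - M31 = 0, M32 - M23 = -48/25, giving b12 = 0, b13 = 0, b23 = 4/5, i.e. R = 3/5 + 4/5*γ23.
Its γ23 coefficient is already positive.
Answer: 3/5 + 4/5*γ23. Recall the cover is two-to-one: with M of trace 11/25, both preimages act alike, and the stated γ23 sign chooses the sheet.


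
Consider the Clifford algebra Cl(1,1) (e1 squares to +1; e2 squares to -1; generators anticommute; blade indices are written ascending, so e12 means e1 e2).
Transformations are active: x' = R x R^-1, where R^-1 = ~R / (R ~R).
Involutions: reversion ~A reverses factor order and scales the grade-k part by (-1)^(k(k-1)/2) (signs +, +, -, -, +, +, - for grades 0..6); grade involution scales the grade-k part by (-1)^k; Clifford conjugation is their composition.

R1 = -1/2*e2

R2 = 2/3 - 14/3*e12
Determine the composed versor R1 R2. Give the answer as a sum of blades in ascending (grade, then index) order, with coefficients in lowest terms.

Distribute over the terms of R1 (each basis-blade product reordered to ascending indices, repeated generators contracted through their squares):
(-1/2*e2) R2 = 7/3*e1 - 1/3*e2
Answer: 7/3*e1 - 1/3*e2


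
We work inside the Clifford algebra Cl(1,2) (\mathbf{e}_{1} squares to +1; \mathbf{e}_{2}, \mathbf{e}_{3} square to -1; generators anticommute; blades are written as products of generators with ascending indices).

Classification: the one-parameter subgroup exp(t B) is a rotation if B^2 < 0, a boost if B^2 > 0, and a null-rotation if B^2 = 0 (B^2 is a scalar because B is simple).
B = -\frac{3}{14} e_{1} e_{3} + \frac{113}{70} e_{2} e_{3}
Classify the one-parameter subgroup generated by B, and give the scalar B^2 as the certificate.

B^2 term by term: the squares give (-\frac{3}{14})^2*(e_{1} e_{3})^2 + (\frac{113}{70})^2*(e_{2} e_{3})^2 = \frac{9}{196}*(+1) + \frac{12769}{4900}*(-1) = -\frac{64}{25} (each basis 2-blade squares to minus the product of its generators' squares); cross terms between blades sharing an index anticommute and cancel. So B^2 = -\frac{64}{25}.
Answer: rotation, certificate B^2 = -\frac{64}{25}. Check the certificate: B^2 = -\frac{64}{25}, and that sign is decisive whatever form B takes.


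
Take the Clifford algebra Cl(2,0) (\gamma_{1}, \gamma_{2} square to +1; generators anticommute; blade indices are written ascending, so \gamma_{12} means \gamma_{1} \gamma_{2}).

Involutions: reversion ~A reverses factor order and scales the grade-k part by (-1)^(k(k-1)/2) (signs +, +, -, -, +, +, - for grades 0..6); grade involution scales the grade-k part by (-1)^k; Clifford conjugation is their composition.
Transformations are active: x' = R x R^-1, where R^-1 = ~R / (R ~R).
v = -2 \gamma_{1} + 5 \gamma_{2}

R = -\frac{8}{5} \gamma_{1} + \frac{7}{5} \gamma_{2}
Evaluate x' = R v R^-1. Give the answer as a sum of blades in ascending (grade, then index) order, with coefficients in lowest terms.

~R = -\frac{8}{5} \gamma_{1} + \frac{7}{5} \gamma_{2}, and R ~R = \frac{113}{25}, so R^-1 = ~R / (\frac{113}{25}).
R v = \frac{51}{5} - \frac{26}{5} \gamma_{12}
Answer: -\frac{590}{113} \gamma_{1} + \frac{149}{113} \gamma_{2}


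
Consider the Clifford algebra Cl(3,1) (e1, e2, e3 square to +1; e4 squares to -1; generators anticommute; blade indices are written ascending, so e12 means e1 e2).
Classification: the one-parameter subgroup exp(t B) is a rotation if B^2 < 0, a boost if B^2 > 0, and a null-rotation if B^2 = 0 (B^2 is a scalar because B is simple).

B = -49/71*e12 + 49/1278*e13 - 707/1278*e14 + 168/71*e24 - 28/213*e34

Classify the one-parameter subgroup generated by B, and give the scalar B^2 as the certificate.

B^2 term by term: the squares give (-49/71)^2*(e12)^2 + (49/1278)^2*(e13)^2 + (-707/1278)^2*(e14)^2 + (168/71)^2*(e24)^2 + (-28/213)^2*(e34)^2 = 2401/5041*(-1) + 2401/1633284*(-1) + 499849/1633284*(+1) + 28224/5041*(+1) + 784/45369*(+1) = 49/9 (each basis 2-blade squares to minus the product of its generators' squares); cross terms between blades sharing an index anticommute and cancel; the commuting (index-disjoint) pairs give grade-4 terms 2*c*c'*(blade product), which cancel blade by blade — e1234: 2744/15123 - 2744/15123 = 0 — confirming B is simple. So B^2 = 49/9.
Answer: boost, certificate B^2 = 49/9. Key observation: B^2 = 49/9 is a conjugation invariant, so its sign decides the class regardless of the surface form of B.


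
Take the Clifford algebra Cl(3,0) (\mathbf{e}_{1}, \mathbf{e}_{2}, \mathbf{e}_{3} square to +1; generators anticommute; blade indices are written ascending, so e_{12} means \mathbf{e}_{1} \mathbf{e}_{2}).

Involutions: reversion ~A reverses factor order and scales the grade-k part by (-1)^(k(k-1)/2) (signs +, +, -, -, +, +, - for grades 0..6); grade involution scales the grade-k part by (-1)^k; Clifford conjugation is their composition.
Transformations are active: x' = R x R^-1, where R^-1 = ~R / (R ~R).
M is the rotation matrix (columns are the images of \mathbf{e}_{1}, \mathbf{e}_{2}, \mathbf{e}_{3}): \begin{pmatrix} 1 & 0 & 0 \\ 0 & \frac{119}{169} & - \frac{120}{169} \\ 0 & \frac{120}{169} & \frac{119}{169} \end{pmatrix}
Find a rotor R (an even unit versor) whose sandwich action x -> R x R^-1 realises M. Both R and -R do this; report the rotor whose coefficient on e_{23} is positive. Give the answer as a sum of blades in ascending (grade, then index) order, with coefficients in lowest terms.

Method: write R = a + b12*e_{12} + b13*e_{13} + b23*e_{23} with a^2 + b12^2 + b13^2 + b23^2 = 1 (so R^-1 = ~R). Expanding the columns R e_j ~R gives tr M = 4a^2 - 1 and, from the antisymmetric part, M21 - M12 = -4a*b12, M13 - M31 = 4a*b13, M32 - M23 = -4a*b23.
Here tr M = \frac{407}{169}, so a^2 = (1 + tr M)/4 = \frac{144}{169} and a = ±\frac{12}{13}. Taking a = \frac{12}{13}: M21 - M12 = 0, M13 - M31 = 0, M32 - M23 = \frac{240}{169}, giving b12 = 0, b13 = 0, b23 = -\frac{5}{13}, i.e. R = \frac{12}{13} - \frac{5}{13} e_{23}.
Its e_{23} coefficient is negative, so report the other preimage -R.
Answer: -\frac{12}{13} + \frac{5}{13} e_{23}. Key observation: the double cover Spin(3) -> SO(3) sends R and -R to the same matrix (trace \frac{407}{169} here), so the stated sign of the e_{23} coefficient is what selects one sheet.


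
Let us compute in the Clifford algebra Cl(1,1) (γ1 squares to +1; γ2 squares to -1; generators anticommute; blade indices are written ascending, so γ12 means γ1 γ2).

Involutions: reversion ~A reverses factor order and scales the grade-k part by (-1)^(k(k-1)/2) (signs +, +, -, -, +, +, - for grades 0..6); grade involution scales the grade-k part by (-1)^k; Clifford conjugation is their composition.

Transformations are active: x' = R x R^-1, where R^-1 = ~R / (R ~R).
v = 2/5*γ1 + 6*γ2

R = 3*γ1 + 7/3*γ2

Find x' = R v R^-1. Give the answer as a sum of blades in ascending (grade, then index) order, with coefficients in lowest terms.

~R = 3*γ1 + 7/3*γ2, and R ~R = 32/9, so R^-1 = ~R / (32/9).
R v = -64/5 + 256/15*γ12
Answer: -22*γ1 - 114/5*γ2


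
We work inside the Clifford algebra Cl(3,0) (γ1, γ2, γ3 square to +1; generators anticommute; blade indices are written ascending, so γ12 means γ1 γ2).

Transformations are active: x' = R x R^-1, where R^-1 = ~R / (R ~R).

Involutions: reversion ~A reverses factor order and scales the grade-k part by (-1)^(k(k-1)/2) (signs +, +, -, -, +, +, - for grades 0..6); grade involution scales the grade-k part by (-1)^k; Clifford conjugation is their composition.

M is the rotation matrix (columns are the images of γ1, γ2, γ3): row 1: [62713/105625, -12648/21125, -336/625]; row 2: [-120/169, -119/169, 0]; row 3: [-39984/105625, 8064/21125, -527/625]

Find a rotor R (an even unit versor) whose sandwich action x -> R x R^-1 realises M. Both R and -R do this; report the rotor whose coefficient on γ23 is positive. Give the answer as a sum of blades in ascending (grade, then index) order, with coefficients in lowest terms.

Method: write R = a + b12*γ12 + b13*γ13 + b23*γ23 with a^2 + b12^2 + b13^2 + b23^2 = 1 (so R^-1 = ~R). Expanding the columns R e_j ~R gives tr M = 4a^2 - 1 and, from the antisymmetric part, M21 - M12 = -4a*b12, M13 - M31 = 4a*b13, M32 - M23 = -4a*b23.
Here tr M = -4029/4225, so a^2 = (1 + tr M)/4 = 49/4225 and a = ±7/65. Taking a = 7/65: M21 - M12 = -2352/21125, M13 - M31 = -672/4225, M32 - M23 = 8064/21125, giving b12 = 84/325, b13 = -24/65, b23 = -288/325, i.e. R = 7/65 + 84/325*γ12 - 24/65*γ13 - 288/325*γ23.
Its γ23 coefficient is negative, so report the other preimage -R.
Answer: -7/65 - 84/325*γ12 + 24/65*γ13 + 288/325*γ23. Why the constraint matters: R and -R act identically through the sandwich — M has trace -4029/4225 either way — so only the sign condition on γ23 picks one of the two preimages.


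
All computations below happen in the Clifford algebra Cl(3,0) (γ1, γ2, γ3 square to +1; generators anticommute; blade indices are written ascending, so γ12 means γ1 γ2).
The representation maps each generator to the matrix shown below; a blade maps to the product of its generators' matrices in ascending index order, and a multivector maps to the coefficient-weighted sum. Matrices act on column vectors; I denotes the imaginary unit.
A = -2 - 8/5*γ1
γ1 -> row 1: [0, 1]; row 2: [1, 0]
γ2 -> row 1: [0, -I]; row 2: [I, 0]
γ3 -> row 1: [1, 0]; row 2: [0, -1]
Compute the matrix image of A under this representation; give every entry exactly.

M = (-2)*1 + (-8/5)*rho(γ1), summed entrywise (1 is the identity matrix):
Answer: row 1: [-2, -8/5]; row 2: [-8/5, -2]


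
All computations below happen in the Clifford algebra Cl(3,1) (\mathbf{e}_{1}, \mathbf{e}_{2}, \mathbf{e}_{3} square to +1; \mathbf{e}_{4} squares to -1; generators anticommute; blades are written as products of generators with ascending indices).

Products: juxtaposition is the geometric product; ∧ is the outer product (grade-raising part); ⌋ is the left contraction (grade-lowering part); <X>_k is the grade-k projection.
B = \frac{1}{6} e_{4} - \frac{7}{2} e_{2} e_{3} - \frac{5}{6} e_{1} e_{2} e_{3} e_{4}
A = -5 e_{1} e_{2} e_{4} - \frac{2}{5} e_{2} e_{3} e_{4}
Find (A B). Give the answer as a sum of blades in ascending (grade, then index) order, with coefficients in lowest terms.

step 1: -\frac{1}{3} e_{1} - \frac{25}{6} e_{3} - \frac{7}{5} e_{4} + \frac{5}{6} e_{1} e_{2} + \frac{1}{15} e_{2} e_{3} + \frac{35}{2} e_{1} e_{3} e_{4}
Answer: -\frac{1}{3} e_{1} - \frac{25}{6} e_{3} - \frac{7}{5} e_{4} + \frac{5}{6} e_{1} e_{2} + \frac{1}{15} e_{2} e_{3} + \frac{35}{2} e_{1} e_{3} e_{4}


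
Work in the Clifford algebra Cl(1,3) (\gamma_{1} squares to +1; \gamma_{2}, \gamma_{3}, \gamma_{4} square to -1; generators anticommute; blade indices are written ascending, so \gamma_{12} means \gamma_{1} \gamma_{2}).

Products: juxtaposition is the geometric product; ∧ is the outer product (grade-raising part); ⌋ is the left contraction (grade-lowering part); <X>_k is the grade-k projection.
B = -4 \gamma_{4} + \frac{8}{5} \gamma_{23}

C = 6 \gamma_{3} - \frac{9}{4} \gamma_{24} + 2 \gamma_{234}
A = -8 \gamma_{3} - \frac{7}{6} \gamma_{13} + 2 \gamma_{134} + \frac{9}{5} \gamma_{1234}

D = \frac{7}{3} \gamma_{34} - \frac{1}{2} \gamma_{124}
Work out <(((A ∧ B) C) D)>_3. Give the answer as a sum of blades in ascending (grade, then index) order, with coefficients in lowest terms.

step 1: 32 \gamma_{34} + \frac{14}{3} \gamma_{134}
step 2: -64 \gamma_{2} + 192 \gamma_{4} - \frac{28}{3} \gamma_{12} + 28 \gamma_{14} + 72 \gamma_{23} + \frac{21}{2} \gamma_{123}
step 3: 14 \gamma_{2} + 448 \gamma_{3} + \frac{14}{3} \gamma_{4} + 96 \gamma_{12} + \frac{196}{3} \gamma_{13} + 32 \gamma_{14} - 168 \gamma_{24} - \frac{21}{4} \gamma_{34} - \frac{49}{2} \gamma_{124} - 36 \gamma_{134} - \frac{448}{3} \gamma_{234} - \frac{196}{9} \gamma_{1234}
step 4: -\frac{49}{2} \gamma_{124} - 36 \gamma_{134} - \frac{448}{3} \gamma_{234}
Answer: -\frac{49}{2} \gamma_{124} - 36 \gamma_{134} - \frac{448}{3} \gamma_{234}


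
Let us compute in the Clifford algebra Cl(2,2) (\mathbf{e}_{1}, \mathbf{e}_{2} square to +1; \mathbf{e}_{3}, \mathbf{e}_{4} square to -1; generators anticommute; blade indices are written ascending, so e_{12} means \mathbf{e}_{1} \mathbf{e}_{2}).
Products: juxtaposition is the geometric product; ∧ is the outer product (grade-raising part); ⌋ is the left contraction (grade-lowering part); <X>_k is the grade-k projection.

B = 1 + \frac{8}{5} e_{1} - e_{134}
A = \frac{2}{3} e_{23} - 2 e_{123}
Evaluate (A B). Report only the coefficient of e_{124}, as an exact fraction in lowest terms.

step 1: -\frac{38}{15} e_{23} - 2 e_{24} - \frac{14}{15} e_{123} + \frac{2}{3} e_{124}
Answer: \frac{2}{3}


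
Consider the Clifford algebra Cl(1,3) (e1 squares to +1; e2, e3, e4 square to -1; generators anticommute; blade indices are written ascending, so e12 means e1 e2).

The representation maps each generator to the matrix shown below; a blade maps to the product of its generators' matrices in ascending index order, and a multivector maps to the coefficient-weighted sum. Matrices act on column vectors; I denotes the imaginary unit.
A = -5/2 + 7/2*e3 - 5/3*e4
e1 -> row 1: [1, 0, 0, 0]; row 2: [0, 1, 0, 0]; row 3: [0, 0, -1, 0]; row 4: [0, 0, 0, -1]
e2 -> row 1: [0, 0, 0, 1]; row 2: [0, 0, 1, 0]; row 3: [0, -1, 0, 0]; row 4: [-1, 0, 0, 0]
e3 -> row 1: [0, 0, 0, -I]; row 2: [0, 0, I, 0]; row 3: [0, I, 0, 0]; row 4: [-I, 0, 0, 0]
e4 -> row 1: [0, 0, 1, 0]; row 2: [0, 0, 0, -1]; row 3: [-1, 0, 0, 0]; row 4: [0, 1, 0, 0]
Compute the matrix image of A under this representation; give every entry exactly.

M = (-5/2)*1 + (7/2)*rho(e3) + (-5/3)*rho(e4), summed entrywise (1 is the identity matrix):
Answer: row 1: [-5/2, 0, -5/3, -7*I/2]; row 2: [0, -5/2, 7*I/2, 5/3]; row 3: [5/3, 7*I/2, -5/2, 0]; row 4: [-7*I/2, -5/3, 0, -5/2]


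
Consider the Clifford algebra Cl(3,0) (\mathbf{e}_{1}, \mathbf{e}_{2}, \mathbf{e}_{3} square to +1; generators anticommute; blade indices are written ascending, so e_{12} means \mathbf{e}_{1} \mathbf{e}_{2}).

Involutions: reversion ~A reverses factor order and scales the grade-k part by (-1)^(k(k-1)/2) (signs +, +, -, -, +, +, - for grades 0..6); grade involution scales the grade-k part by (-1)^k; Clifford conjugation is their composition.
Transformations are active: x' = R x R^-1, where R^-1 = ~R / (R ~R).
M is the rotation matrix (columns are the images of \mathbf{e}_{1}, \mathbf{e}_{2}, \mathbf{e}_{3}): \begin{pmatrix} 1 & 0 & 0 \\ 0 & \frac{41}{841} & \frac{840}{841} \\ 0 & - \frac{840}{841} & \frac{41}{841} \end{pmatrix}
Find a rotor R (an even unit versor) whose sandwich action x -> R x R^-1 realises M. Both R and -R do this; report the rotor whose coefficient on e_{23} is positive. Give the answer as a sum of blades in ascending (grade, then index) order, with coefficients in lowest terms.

Method: write R = a + b12*e_{12} + b13*e_{13} + b23*e_{23} with a^2 + b12^2 + b13^2 + b23^2 = 1 (so R^-1 = ~R). Expanding the columns R e_j ~R gives tr M = 4a^2 - 1 and, from the antisymmetric part, M21 - M12 = -4a*b12, M13 - M31 = 4a*b13, M32 - M23 = -4a*b23.
Here tr M = \frac{923}{841}, so a^2 = (1 + tr M)/4 = \frac{441}{841} and a = ±\frac{21}{29}. Taking a = \frac{21}{29}: M21 - M12 = 0, M13 - M31 = 0, M32 - M23 = -\frac{1680}{841}, giving b12 = 0, b13 = 0, b23 = \frac{20}{29}, i.e. R = \frac{21}{29} + \frac{20}{29} e_{23}.
Its e_{23} coefficient is already positive.
Answer: \frac{21}{29} + \frac{20}{29} e_{23}. Recall the cover is two-to-one: with M of trace \frac{923}{841}, both preimages act alike, and the stated e_{23} sign chooses the sheet.
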